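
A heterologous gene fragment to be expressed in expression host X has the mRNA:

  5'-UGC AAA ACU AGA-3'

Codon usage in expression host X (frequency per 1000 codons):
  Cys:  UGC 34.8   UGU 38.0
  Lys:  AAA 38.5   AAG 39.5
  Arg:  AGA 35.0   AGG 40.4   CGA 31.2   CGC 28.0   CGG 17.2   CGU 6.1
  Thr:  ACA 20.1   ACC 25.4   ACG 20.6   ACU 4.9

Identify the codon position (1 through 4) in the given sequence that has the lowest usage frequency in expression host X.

3

Codon 1 UGC (Cys): 34.8 per 1000.
Codon 2 AAA (Lys): 38.5 per 1000.
Codon 3 ACU (Thr): 4.9 per 1000.
Codon 4 AGA (Arg): 35.0 per 1000.
Lowest frequency is 4.9 at codon 3.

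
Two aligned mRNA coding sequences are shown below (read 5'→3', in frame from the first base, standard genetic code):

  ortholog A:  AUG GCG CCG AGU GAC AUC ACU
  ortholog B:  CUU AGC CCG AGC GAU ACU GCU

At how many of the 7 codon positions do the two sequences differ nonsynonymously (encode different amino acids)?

4

Codon 1: AUG Met / CUU Leu — nonsynonymous.
Codon 2: GCG Ala / AGC Ser — nonsynonymous.
Codon 3: CCG Pro / CCG Pro — identical.
Codon 4: AGU Ser / AGC Ser — synonymous.
Codon 5: GAC Asp / GAU Asp — synonymous.
Codon 6: AUC Ile / ACU Thr — nonsynonymous.
Codon 7: ACU Thr / GCU Ala — nonsynonymous.
Nonsynonymous differences: 4.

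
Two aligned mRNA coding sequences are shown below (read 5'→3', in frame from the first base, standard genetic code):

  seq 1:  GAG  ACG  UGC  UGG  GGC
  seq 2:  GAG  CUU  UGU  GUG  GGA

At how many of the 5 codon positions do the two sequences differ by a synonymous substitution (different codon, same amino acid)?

Codon 1: GAG Glu / GAG Glu — identical.
Codon 2: ACG Thr / CUU Leu — nonsynonymous.
Codon 3: UGC Cys / UGU Cys — synonymous.
Codon 4: UGG Trp / GUG Val — nonsynonymous.
Codon 5: GGC Gly / GGA Gly — synonymous.
Synonymous differences: 2.

2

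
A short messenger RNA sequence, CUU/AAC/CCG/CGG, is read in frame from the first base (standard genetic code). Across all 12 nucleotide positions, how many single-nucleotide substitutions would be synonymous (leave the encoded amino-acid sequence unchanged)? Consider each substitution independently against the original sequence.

11

Codon 1 (CUU, Leu): 3 synonymous substitutions.
Codon 2 (AAC, Asn): 1 synonymous substitution.
Codon 3 (CCG, Pro): 3 synonymous substitutions.
Codon 4 (CGG, Arg): 4 synonymous substitutions.
Total: 3 + 1 + 3 + 4 = 11.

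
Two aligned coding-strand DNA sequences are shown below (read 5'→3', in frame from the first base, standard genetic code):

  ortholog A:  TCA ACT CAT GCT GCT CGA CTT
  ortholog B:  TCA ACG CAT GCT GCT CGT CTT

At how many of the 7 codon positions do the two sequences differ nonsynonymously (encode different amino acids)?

Codon 1: TCA Ser / TCA Ser — identical.
Codon 2: ACT Thr / ACG Thr — synonymous.
Codon 3: CAT His / CAT His — identical.
Codon 4: GCT Ala / GCT Ala — identical.
Codon 5: GCT Ala / GCT Ala — identical.
Codon 6: CGA Arg / CGT Arg — synonymous.
Codon 7: CTT Leu / CTT Leu — identical.
Nonsynonymous differences: 0.

0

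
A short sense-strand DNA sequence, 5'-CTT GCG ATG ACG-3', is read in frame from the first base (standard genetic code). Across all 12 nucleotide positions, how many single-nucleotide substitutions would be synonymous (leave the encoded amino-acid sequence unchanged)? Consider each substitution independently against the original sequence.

Codon 1 (CTT, Leu): 3 synonymous substitutions.
Codon 2 (GCG, Ala): 3 synonymous substitutions.
Codon 3 (ATG, Met): 0 synonymous substitutions.
Codon 4 (ACG, Thr): 3 synonymous substitutions.
Total: 3 + 3 + 0 + 3 = 9.

9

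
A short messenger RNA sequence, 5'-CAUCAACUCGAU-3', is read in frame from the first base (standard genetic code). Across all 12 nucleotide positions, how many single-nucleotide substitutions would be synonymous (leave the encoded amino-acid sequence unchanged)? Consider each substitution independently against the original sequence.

6

Codon 1 (CAU, His): 1 synonymous substitution.
Codon 2 (CAA, Gln): 1 synonymous substitution.
Codon 3 (CUC, Leu): 3 synonymous substitutions.
Codon 4 (GAU, Asp): 1 synonymous substitution.
Total: 1 + 1 + 3 + 1 = 6.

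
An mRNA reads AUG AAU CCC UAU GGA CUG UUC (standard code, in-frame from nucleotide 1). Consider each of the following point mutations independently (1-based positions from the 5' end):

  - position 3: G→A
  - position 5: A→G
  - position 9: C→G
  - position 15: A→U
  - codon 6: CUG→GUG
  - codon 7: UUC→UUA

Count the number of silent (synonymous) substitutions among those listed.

Codon 1: AUG (Met) → AUA (Ile) — missense.
Codon 2: AAU (Asn) → AGU (Ser) — missense.
Codon 3: CCC (Pro) → CCG (Pro) — synonymous.
Codon 5: GGA (Gly) → GGU (Gly) — synonymous.
Codon 6: CUG (Leu) → GUG (Val) — missense.
Codon 7: UUC (Phe) → UUA (Leu) — missense.
Synonymous: 2 of 6.

2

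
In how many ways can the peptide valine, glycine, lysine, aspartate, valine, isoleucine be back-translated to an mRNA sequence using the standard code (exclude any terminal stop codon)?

Val: 4 codons.
Gly: 4 codons.
Lys: 2 codons.
Asp: 2 codons.
Val: 4 codons.
Ile: 3 codons.
4 × 4 × 2 × 2 × 4 × 3 = 768.

768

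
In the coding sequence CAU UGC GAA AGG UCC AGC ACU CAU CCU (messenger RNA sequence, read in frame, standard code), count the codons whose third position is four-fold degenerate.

Codon 1 CAU (His): third position 2-fold.
Codon 2 UGC (Cys): third position 2-fold.
Codon 3 GAA (Glu): third position 2-fold.
Codon 4 AGG (Arg): third position 2-fold.
Codon 5 UCC (Ser): third position 4-fold.
Codon 6 AGC (Ser): third position 2-fold.
Codon 7 ACU (Thr): third position 4-fold.
Codon 8 CAU (His): third position 2-fold.
Codon 9 CCU (Pro): third position 4-fold.
Four-fold degenerate third positions: 3.

3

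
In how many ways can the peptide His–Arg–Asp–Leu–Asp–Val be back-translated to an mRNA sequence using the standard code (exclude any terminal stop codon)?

1152

His: 2 codons.
Arg: 6 codons.
Asp: 2 codons.
Leu: 6 codons.
Asp: 2 codons.
Val: 4 codons.
2 × 6 × 2 × 6 × 2 × 4 = 1152.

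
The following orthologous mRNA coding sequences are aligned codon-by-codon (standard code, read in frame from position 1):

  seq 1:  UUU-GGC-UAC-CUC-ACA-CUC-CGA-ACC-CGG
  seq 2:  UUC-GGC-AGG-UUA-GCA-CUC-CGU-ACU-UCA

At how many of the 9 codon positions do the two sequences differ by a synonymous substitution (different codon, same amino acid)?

Codon 1: UUU Phe / UUC Phe — synonymous.
Codon 2: GGC Gly / GGC Gly — identical.
Codon 3: UAC Tyr / AGG Arg — nonsynonymous.
Codon 4: CUC Leu / UUA Leu — synonymous.
Codon 5: ACA Thr / GCA Ala — nonsynonymous.
Codon 6: CUC Leu / CUC Leu — identical.
Codon 7: CGA Arg / CGU Arg — synonymous.
Codon 8: ACC Thr / ACU Thr — synonymous.
Codon 9: CGG Arg / UCA Ser — nonsynonymous.
Synonymous differences: 4.

4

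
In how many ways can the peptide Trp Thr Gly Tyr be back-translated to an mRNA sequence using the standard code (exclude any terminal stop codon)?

Trp: 1 codon.
Thr: 4 codons.
Gly: 4 codons.
Tyr: 2 codons.
1 × 4 × 4 × 2 = 32.

32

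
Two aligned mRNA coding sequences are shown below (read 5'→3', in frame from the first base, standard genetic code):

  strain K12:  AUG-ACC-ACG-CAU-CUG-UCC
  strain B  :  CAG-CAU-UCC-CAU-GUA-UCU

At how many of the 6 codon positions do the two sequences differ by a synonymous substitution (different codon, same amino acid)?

1

Codon 1: AUG Met / CAG Gln — nonsynonymous.
Codon 2: ACC Thr / CAU His — nonsynonymous.
Codon 3: ACG Thr / UCC Ser — nonsynonymous.
Codon 4: CAU His / CAU His — identical.
Codon 5: CUG Leu / GUA Val — nonsynonymous.
Codon 6: UCC Ser / UCU Ser — synonymous.
Synonymous differences: 1.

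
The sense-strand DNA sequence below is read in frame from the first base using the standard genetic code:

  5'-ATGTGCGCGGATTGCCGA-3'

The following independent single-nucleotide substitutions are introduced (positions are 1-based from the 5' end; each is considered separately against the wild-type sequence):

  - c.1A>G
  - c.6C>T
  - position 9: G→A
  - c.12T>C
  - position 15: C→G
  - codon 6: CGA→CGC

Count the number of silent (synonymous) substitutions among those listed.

Codon 1: ATG (Met) → GTG (Val) — missense.
Codon 2: TGC (Cys) → TGT (Cys) — synonymous.
Codon 3: GCG (Ala) → GCA (Ala) — synonymous.
Codon 4: GAT (Asp) → GAC (Asp) — synonymous.
Codon 5: TGC (Cys) → TGG (Trp) — missense.
Codon 6: CGA (Arg) → CGC (Arg) — synonymous.
Synonymous: 4 of 6.

4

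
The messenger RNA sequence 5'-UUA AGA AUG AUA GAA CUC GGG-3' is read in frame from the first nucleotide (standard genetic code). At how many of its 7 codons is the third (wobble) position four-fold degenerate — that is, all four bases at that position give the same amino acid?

2

Codon 1 UUA (Leu): third position 2-fold.
Codon 2 AGA (Arg): third position 2-fold.
Codon 3 AUG (Met): third position 1-fold.
Codon 4 AUA (Ile): third position 3-fold.
Codon 5 GAA (Glu): third position 2-fold.
Codon 6 CUC (Leu): third position 4-fold.
Codon 7 GGG (Gly): third position 4-fold.
Four-fold degenerate third positions: 2.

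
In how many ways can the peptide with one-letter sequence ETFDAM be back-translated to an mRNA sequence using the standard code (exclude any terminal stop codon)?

128

Glu: 2 codons.
Thr: 4 codons.
Phe: 2 codons.
Asp: 2 codons.
Ala: 4 codons.
Met: 1 codon.
2 × 4 × 2 × 2 × 4 × 1 = 128.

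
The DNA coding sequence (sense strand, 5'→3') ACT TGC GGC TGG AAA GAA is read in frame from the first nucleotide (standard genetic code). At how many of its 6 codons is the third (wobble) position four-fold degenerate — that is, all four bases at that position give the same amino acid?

Codon 1 ACT (Thr): third position 4-fold.
Codon 2 TGC (Cys): third position 2-fold.
Codon 3 GGC (Gly): third position 4-fold.
Codon 4 TGG (Trp): third position 1-fold.
Codon 5 AAA (Lys): third position 2-fold.
Codon 6 GAA (Glu): third position 2-fold.
Four-fold degenerate third positions: 2.

2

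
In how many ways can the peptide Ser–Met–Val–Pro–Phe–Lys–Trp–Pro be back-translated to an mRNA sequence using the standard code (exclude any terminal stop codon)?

1536

Ser: 6 codons.
Met: 1 codon.
Val: 4 codons.
Pro: 4 codons.
Phe: 2 codons.
Lys: 2 codons.
Trp: 1 codon.
Pro: 4 codons.
6 × 1 × 4 × 4 × 2 × 2 × 1 × 4 = 1536.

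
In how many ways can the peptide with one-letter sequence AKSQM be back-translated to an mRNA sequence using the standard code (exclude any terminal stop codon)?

Ala: 4 codons.
Lys: 2 codons.
Ser: 6 codons.
Gln: 2 codons.
Met: 1 codon.
4 × 2 × 6 × 2 × 1 = 96.

96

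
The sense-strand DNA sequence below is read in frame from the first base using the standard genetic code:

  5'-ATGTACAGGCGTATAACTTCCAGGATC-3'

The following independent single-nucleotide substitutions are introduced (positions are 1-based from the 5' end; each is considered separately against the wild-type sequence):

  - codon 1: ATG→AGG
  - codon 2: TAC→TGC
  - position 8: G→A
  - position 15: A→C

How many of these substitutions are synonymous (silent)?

Codon 1: ATG (Met) → AGG (Arg) — missense.
Codon 2: TAC (Tyr) → TGC (Cys) — missense.
Codon 3: AGG (Arg) → AAG (Lys) — missense.
Codon 5: ATA (Ile) → ATC (Ile) — synonymous.
Synonymous: 1 of 4.

1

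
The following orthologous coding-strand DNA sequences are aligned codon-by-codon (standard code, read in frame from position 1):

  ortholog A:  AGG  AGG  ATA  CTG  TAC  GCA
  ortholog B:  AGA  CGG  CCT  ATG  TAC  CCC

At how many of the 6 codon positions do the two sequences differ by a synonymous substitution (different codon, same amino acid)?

2

Codon 1: AGG Arg / AGA Arg — synonymous.
Codon 2: AGG Arg / CGG Arg — synonymous.
Codon 3: ATA Ile / CCT Pro — nonsynonymous.
Codon 4: CTG Leu / ATG Met — nonsynonymous.
Codon 5: TAC Tyr / TAC Tyr — identical.
Codon 6: GCA Ala / CCC Pro — nonsynonymous.
Synonymous differences: 2.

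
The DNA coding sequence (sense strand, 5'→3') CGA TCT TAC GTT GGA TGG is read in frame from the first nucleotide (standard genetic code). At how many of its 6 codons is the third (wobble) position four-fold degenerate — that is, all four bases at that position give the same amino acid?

Codon 1 CGA (Arg): third position 4-fold.
Codon 2 TCT (Ser): third position 4-fold.
Codon 3 TAC (Tyr): third position 2-fold.
Codon 4 GTT (Val): third position 4-fold.
Codon 5 GGA (Gly): third position 4-fold.
Codon 6 TGG (Trp): third position 1-fold.
Four-fold degenerate third positions: 4.

4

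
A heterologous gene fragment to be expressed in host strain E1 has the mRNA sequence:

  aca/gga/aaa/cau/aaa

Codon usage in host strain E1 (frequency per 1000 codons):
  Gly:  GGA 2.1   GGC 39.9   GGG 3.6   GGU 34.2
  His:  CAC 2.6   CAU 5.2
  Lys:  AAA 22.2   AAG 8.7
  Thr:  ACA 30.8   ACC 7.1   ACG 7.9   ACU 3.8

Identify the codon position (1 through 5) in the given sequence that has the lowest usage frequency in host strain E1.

2

Codon 1 ACA (Thr): 30.8 per 1000.
Codon 2 GGA (Gly): 2.1 per 1000.
Codon 3 AAA (Lys): 22.2 per 1000.
Codon 4 CAU (His): 5.2 per 1000.
Codon 5 AAA (Lys): 22.2 per 1000.
Lowest frequency is 2.1 at codon 2.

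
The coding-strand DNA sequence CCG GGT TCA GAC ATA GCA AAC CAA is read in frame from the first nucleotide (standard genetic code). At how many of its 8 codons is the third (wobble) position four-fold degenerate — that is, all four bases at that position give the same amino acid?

4

Codon 1 CCG (Pro): third position 4-fold.
Codon 2 GGT (Gly): third position 4-fold.
Codon 3 TCA (Ser): third position 4-fold.
Codon 4 GAC (Asp): third position 2-fold.
Codon 5 ATA (Ile): third position 3-fold.
Codon 6 GCA (Ala): third position 4-fold.
Codon 7 AAC (Asn): third position 2-fold.
Codon 8 CAA (Gln): third position 2-fold.
Four-fold degenerate third positions: 4.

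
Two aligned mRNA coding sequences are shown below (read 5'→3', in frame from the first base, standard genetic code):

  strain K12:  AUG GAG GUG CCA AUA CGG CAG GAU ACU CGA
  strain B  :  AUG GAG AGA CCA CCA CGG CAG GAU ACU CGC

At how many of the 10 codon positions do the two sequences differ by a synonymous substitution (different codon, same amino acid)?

1

Codon 1: AUG Met / AUG Met — identical.
Codon 2: GAG Glu / GAG Glu — identical.
Codon 3: GUG Val / AGA Arg — nonsynonymous.
Codon 4: CCA Pro / CCA Pro — identical.
Codon 5: AUA Ile / CCA Pro — nonsynonymous.
Codon 6: CGG Arg / CGG Arg — identical.
Codon 7: CAG Gln / CAG Gln — identical.
Codon 8: GAU Asp / GAU Asp — identical.
Codon 9: ACU Thr / ACU Thr — identical.
Codon 10: CGA Arg / CGC Arg — synonymous.
Synonymous differences: 1.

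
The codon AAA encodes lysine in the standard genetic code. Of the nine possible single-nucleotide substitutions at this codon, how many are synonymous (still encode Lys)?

Position 1: none → 0 synonymous.
Position 2: none → 0 synonymous.
Position 3: AAG → 1 synonymous.
Total: 0 + 0 + 1 = 1.

1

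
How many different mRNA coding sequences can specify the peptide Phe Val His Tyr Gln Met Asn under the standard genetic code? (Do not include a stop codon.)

128

Phe: 2 codons.
Val: 4 codons.
His: 2 codons.
Tyr: 2 codons.
Gln: 2 codons.
Met: 1 codon.
Asn: 2 codons.
2 × 4 × 2 × 2 × 2 × 1 × 2 = 128.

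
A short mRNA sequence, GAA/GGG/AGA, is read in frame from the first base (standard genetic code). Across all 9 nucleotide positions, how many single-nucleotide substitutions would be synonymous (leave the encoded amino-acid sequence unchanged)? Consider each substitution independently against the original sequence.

Codon 1 (GAA, Glu): 1 synonymous substitution.
Codon 2 (GGG, Gly): 3 synonymous substitutions.
Codon 3 (AGA, Arg): 2 synonymous substitutions.
Total: 1 + 3 + 2 = 6.

6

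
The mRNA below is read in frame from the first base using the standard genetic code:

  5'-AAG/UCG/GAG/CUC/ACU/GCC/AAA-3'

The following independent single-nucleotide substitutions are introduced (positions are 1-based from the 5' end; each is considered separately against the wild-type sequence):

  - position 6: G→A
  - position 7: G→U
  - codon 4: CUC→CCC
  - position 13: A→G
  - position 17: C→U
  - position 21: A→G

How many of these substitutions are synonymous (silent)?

Codon 2: UCG (Ser) → UCA (Ser) — synonymous.
Codon 3: GAG (Glu) → UAG (Stop) — nonsense.
Codon 4: CUC (Leu) → CCC (Pro) — missense.
Codon 5: ACU (Thr) → GCU (Ala) — missense.
Codon 6: GCC (Ala) → GUC (Val) — missense.
Codon 7: AAA (Lys) → AAG (Lys) — synonymous.
Synonymous: 2 of 6.

2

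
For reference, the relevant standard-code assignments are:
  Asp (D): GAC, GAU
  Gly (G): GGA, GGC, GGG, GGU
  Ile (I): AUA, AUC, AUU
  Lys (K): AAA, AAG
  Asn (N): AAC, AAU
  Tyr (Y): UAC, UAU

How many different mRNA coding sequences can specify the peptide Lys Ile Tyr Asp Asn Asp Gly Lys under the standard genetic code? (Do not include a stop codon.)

768

Lys: 2 codons.
Ile: 3 codons.
Tyr: 2 codons.
Asp: 2 codons.
Asn: 2 codons.
Asp: 2 codons.
Gly: 4 codons.
Lys: 2 codons.
2 × 3 × 2 × 2 × 2 × 2 × 4 × 2 = 768.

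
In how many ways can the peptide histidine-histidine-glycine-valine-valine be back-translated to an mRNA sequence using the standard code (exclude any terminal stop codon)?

256

His: 2 codons.
His: 2 codons.
Gly: 4 codons.
Val: 4 codons.
Val: 4 codons.
2 × 2 × 4 × 4 × 4 = 256.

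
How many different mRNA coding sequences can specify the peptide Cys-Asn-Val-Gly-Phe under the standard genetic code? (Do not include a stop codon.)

128

Cys: 2 codons.
Asn: 2 codons.
Val: 4 codons.
Gly: 4 codons.
Phe: 2 codons.
2 × 2 × 4 × 4 × 2 = 128.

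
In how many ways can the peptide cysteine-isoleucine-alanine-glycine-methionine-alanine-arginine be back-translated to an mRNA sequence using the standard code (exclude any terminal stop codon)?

2304

Cys: 2 codons.
Ile: 3 codons.
Ala: 4 codons.
Gly: 4 codons.
Met: 1 codon.
Ala: 4 codons.
Arg: 6 codons.
2 × 3 × 4 × 4 × 1 × 4 × 6 = 2304.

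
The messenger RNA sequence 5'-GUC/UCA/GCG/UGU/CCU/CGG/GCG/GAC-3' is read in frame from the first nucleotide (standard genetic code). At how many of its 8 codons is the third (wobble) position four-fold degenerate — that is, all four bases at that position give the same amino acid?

6

Codon 1 GUC (Val): third position 4-fold.
Codon 2 UCA (Ser): third position 4-fold.
Codon 3 GCG (Ala): third position 4-fold.
Codon 4 UGU (Cys): third position 2-fold.
Codon 5 CCU (Pro): third position 4-fold.
Codon 6 CGG (Arg): third position 4-fold.
Codon 7 GCG (Ala): third position 4-fold.
Codon 8 GAC (Asp): third position 2-fold.
Four-fold degenerate third positions: 6.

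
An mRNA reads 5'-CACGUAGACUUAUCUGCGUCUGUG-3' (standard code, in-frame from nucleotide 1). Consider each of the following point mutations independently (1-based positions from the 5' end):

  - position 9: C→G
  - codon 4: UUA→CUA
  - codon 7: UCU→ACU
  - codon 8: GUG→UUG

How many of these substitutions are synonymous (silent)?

Codon 3: GAC (Asp) → GAG (Glu) — missense.
Codon 4: UUA (Leu) → CUA (Leu) — synonymous.
Codon 7: UCU (Ser) → ACU (Thr) — missense.
Codon 8: GUG (Val) → UUG (Leu) — missense.
Synonymous: 1 of 4.

1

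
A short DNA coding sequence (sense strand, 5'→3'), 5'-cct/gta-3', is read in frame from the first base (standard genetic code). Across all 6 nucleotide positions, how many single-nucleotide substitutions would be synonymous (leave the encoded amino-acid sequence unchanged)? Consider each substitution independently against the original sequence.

6

Codon 1 (CCT, Pro): 3 synonymous substitutions.
Codon 2 (GTA, Val): 3 synonymous substitutions.
Total: 3 + 3 = 6.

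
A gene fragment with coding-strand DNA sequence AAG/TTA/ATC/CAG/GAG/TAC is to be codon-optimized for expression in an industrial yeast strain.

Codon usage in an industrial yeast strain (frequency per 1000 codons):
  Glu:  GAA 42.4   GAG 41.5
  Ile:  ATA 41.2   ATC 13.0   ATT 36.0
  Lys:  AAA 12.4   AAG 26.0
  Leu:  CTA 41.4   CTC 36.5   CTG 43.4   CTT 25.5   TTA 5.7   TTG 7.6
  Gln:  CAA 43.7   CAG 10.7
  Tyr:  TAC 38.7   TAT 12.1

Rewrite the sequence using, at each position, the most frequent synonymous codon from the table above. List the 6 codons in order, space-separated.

AAG CTG ATA CAA GAA TAC

Codon 1 (Lys): best is AAG at 26.0.
Codon 2 (Leu): best is CTG at 43.4.
Codon 3 (Ile): best is ATA at 41.2.
Codon 4 (Gln): best is CAA at 43.7.
Codon 5 (Glu): best is GAA at 42.4.
Codon 6 (Tyr): best is TAC at 38.7.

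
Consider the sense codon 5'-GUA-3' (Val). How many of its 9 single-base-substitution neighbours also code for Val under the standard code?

Position 1: none → 0 synonymous.
Position 2: none → 0 synonymous.
Position 3: GUU, GUC, GUG → 3 synonymous.
Total: 0 + 0 + 3 = 3.

3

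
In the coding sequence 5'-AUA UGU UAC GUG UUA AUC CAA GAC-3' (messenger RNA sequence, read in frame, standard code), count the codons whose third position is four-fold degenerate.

Codon 1 AUA (Ile): third position 3-fold.
Codon 2 UGU (Cys): third position 2-fold.
Codon 3 UAC (Tyr): third position 2-fold.
Codon 4 GUG (Val): third position 4-fold.
Codon 5 UUA (Leu): third position 2-fold.
Codon 6 AUC (Ile): third position 3-fold.
Codon 7 CAA (Gln): third position 2-fold.
Codon 8 GAC (Asp): third position 2-fold.
Four-fold degenerate third positions: 1.

1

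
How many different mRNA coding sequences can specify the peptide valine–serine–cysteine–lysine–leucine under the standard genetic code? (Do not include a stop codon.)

Val: 4 codons.
Ser: 6 codons.
Cys: 2 codons.
Lys: 2 codons.
Leu: 6 codons.
4 × 6 × 2 × 2 × 6 = 576.

576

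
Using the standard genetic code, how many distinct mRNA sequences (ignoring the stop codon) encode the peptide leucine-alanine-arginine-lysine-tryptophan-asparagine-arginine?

3456

Leu: 6 codons.
Ala: 4 codons.
Arg: 6 codons.
Lys: 2 codons.
Trp: 1 codon.
Asn: 2 codons.
Arg: 6 codons.
6 × 4 × 6 × 2 × 1 × 2 × 6 = 3456.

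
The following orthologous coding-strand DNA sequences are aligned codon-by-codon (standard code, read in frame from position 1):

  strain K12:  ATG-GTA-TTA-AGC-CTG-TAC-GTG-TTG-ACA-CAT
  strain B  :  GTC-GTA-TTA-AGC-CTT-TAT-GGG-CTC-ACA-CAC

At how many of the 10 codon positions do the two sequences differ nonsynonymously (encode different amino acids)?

Codon 1: ATG Met / GTC Val — nonsynonymous.
Codon 2: GTA Val / GTA Val — identical.
Codon 3: TTA Leu / TTA Leu — identical.
Codon 4: AGC Ser / AGC Ser — identical.
Codon 5: CTG Leu / CTT Leu — synonymous.
Codon 6: TAC Tyr / TAT Tyr — synonymous.
Codon 7: GTG Val / GGG Gly — nonsynonymous.
Codon 8: TTG Leu / CTC Leu — synonymous.
Codon 9: ACA Thr / ACA Thr — identical.
Codon 10: CAT His / CAC His — synonymous.
Nonsynonymous differences: 2.

2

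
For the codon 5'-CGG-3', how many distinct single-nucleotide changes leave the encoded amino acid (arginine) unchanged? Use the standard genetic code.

Position 1: AGG → 1 synonymous.
Position 2: none → 0 synonymous.
Position 3: CGT, CGC, CGA → 3 synonymous.
Total: 1 + 0 + 3 = 4.

4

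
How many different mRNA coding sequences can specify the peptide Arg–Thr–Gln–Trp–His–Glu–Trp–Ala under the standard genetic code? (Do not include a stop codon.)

768

Arg: 6 codons.
Thr: 4 codons.
Gln: 2 codons.
Trp: 1 codon.
His: 2 codons.
Glu: 2 codons.
Trp: 1 codon.
Ala: 4 codons.
6 × 4 × 2 × 1 × 2 × 2 × 1 × 4 = 768.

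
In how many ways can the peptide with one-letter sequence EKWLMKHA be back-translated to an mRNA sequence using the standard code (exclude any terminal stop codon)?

384

Glu: 2 codons.
Lys: 2 codons.
Trp: 1 codon.
Leu: 6 codons.
Met: 1 codon.
Lys: 2 codons.
His: 2 codons.
Ala: 4 codons.
2 × 2 × 1 × 6 × 1 × 2 × 2 × 4 = 384.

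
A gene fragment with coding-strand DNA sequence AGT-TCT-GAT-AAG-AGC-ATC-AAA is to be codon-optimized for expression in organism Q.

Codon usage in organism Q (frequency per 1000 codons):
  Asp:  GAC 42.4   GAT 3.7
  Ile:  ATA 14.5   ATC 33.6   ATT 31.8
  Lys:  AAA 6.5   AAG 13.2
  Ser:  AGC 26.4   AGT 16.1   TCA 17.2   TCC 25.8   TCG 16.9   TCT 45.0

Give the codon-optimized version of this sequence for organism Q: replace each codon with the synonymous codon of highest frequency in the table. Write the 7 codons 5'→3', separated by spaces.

Codon 1 (Ser): best is TCT at 45.0.
Codon 2 (Ser): best is TCT at 45.0.
Codon 3 (Asp): best is GAC at 42.4.
Codon 4 (Lys): best is AAG at 13.2.
Codon 5 (Ser): best is TCT at 45.0.
Codon 6 (Ile): best is ATC at 33.6.
Codon 7 (Lys): best is AAG at 13.2.

TCT TCT GAC AAG TCT ATC AAG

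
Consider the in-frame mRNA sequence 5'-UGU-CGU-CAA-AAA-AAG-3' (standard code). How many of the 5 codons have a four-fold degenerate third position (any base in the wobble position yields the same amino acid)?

1

Codon 1 UGU (Cys): third position 2-fold.
Codon 2 CGU (Arg): third position 4-fold.
Codon 3 CAA (Gln): third position 2-fold.
Codon 4 AAA (Lys): third position 2-fold.
Codon 5 AAG (Lys): third position 2-fold.
Four-fold degenerate third positions: 1.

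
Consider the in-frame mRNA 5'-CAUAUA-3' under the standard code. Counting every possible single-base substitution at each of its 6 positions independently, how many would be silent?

Codon 1 (CAU, His): 1 synonymous substitution.
Codon 2 (AUA, Ile): 2 synonymous substitutions.
Total: 1 + 2 = 3.

3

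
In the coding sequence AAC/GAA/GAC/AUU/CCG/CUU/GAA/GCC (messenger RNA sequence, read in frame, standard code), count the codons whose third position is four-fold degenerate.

Codon 1 AAC (Asn): third position 2-fold.
Codon 2 GAA (Glu): third position 2-fold.
Codon 3 GAC (Asp): third position 2-fold.
Codon 4 AUU (Ile): third position 3-fold.
Codon 5 CCG (Pro): third position 4-fold.
Codon 6 CUU (Leu): third position 4-fold.
Codon 7 GAA (Glu): third position 2-fold.
Codon 8 GCC (Ala): third position 4-fold.
Four-fold degenerate third positions: 3.

3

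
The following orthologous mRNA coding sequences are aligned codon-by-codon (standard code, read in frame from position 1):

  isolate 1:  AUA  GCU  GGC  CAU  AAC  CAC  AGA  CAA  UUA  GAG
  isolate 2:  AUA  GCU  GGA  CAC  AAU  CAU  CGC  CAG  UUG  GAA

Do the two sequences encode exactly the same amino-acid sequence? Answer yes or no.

yes

Codon 1: AUA Ile / AUA Ile — identical.
Codon 2: GCU Ala / GCU Ala — identical.
Codon 3: GGC Gly / GGA Gly — synonymous.
Codon 4: CAU His / CAC His — synonymous.
Codon 5: AAC Asn / AAU Asn — synonymous.
Codon 6: CAC His / CAU His — synonymous.
Codon 7: AGA Arg / CGC Arg — synonymous.
Codon 8: CAA Gln / CAG Gln — synonymous.
Codon 9: UUA Leu / UUG Leu — synonymous.
Codon 10: GAG Glu / GAA Glu — synonymous.
Nonsynonymous differences: 0 → same protein.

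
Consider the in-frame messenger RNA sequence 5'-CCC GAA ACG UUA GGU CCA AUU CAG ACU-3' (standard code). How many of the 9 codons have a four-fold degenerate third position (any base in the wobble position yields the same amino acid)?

5

Codon 1 CCC (Pro): third position 4-fold.
Codon 2 GAA (Glu): third position 2-fold.
Codon 3 ACG (Thr): third position 4-fold.
Codon 4 UUA (Leu): third position 2-fold.
Codon 5 GGU (Gly): third position 4-fold.
Codon 6 CCA (Pro): third position 4-fold.
Codon 7 AUU (Ile): third position 3-fold.
Codon 8 CAG (Gln): third position 2-fold.
Codon 9 ACU (Thr): third position 4-fold.
Four-fold degenerate third positions: 5.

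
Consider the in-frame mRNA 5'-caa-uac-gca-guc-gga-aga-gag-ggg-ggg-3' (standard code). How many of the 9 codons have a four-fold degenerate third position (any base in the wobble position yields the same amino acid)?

Codon 1 CAA (Gln): third position 2-fold.
Codon 2 UAC (Tyr): third position 2-fold.
Codon 3 GCA (Ala): third position 4-fold.
Codon 4 GUC (Val): third position 4-fold.
Codon 5 GGA (Gly): third position 4-fold.
Codon 6 AGA (Arg): third position 2-fold.
Codon 7 GAG (Glu): third position 2-fold.
Codon 8 GGG (Gly): third position 4-fold.
Codon 9 GGG (Gly): third position 4-fold.
Four-fold degenerate third positions: 5.

5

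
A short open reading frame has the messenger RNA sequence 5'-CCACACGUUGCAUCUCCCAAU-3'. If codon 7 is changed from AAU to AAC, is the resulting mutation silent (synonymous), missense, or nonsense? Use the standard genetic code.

silent

Position 21 falls in codon 7: AAU → Asn.
After the substitution the codon is AAC → Asn.
Both encode Asn, so the change is synonymous.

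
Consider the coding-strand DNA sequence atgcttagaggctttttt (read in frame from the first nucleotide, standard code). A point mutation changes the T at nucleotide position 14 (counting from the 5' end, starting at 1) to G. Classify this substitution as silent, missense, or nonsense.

missense

Position 14 falls in codon 5: TTT → Phe.
After the substitution the codon is TGT → Cys.
Phe ≠ Cys, so this is a missense mutation.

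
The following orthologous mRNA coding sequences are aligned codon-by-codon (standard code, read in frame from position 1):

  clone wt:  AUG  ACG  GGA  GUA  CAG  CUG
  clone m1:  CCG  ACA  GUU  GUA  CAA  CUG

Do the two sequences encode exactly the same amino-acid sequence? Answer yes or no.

no

Codon 1: AUG Met / CCG Pro — nonsynonymous.
Codon 2: ACG Thr / ACA Thr — synonymous.
Codon 3: GGA Gly / GUU Val — nonsynonymous.
Codon 4: GUA Val / GUA Val — identical.
Codon 5: CAG Gln / CAA Gln — synonymous.
Codon 6: CUG Leu / CUG Leu — identical.
Nonsynonymous differences: 2 → different protein.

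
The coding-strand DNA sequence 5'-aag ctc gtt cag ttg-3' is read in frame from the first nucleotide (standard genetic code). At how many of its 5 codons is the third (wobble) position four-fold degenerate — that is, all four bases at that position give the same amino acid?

Codon 1 AAG (Lys): third position 2-fold.
Codon 2 CTC (Leu): third position 4-fold.
Codon 3 GTT (Val): third position 4-fold.
Codon 4 CAG (Gln): third position 2-fold.
Codon 5 TTG (Leu): third position 2-fold.
Four-fold degenerate third positions: 2.

2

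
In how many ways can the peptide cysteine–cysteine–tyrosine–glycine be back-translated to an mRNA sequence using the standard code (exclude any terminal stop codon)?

Cys: 2 codons.
Cys: 2 codons.
Tyr: 2 codons.
Gly: 4 codons.
2 × 2 × 2 × 4 = 32.

32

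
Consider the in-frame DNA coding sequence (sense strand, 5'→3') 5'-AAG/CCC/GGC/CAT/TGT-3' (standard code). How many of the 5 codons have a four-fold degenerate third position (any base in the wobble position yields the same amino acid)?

Codon 1 AAG (Lys): third position 2-fold.
Codon 2 CCC (Pro): third position 4-fold.
Codon 3 GGC (Gly): third position 4-fold.
Codon 4 CAT (His): third position 2-fold.
Codon 5 TGT (Cys): third position 2-fold.
Four-fold degenerate third positions: 2.

2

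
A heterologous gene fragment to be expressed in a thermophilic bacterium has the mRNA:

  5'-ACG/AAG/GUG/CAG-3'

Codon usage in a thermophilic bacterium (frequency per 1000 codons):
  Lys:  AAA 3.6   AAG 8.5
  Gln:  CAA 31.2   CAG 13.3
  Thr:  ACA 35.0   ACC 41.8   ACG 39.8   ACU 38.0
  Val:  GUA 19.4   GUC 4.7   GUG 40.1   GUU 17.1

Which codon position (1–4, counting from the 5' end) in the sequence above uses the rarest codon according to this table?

Codon 1 ACG (Thr): 39.8 per 1000.
Codon 2 AAG (Lys): 8.5 per 1000.
Codon 3 GUG (Val): 40.1 per 1000.
Codon 4 CAG (Gln): 13.3 per 1000.
Lowest frequency is 8.5 at codon 2.

2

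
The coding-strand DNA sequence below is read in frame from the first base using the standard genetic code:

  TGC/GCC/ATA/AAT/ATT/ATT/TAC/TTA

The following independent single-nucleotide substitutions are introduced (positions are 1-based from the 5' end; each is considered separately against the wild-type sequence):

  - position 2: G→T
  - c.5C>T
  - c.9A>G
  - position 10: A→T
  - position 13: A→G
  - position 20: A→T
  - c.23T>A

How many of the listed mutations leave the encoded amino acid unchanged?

Codon 1: TGC (Cys) → TTC (Phe) — missense.
Codon 2: GCC (Ala) → GTC (Val) — missense.
Codon 3: ATA (Ile) → ATG (Met) — missense.
Codon 4: AAT (Asn) → TAT (Tyr) — missense.
Codon 5: ATT (Ile) → GTT (Val) — missense.
Codon 7: TAC (Tyr) → TTC (Phe) — missense.
Codon 8: TTA (Leu) → TAA (Stop) — nonsense.
Synonymous: 0 of 7.

0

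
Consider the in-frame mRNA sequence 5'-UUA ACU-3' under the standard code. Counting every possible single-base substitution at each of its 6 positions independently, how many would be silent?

5

Codon 1 (UUA, Leu): 2 synonymous substitutions.
Codon 2 (ACU, Thr): 3 synonymous substitutions.
Total: 2 + 3 = 5.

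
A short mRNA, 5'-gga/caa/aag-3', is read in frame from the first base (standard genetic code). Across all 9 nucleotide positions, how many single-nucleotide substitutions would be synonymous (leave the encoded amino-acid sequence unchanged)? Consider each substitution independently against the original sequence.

Codon 1 (GGA, Gly): 3 synonymous substitutions.
Codon 2 (CAA, Gln): 1 synonymous substitution.
Codon 3 (AAG, Lys): 1 synonymous substitution.
Total: 3 + 1 + 1 = 5.

5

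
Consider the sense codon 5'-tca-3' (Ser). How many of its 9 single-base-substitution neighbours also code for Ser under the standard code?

3

Position 1: none → 0 synonymous.
Position 2: none → 0 synonymous.
Position 3: TCT, TCC, TCG → 3 synonymous.
Total: 0 + 0 + 3 = 3.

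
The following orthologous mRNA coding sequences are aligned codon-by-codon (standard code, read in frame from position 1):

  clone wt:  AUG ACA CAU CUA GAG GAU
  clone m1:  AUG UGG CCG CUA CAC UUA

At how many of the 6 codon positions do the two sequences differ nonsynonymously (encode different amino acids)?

4

Codon 1: AUG Met / AUG Met — identical.
Codon 2: ACA Thr / UGG Trp — nonsynonymous.
Codon 3: CAU His / CCG Pro — nonsynonymous.
Codon 4: CUA Leu / CUA Leu — identical.
Codon 5: GAG Glu / CAC His — nonsynonymous.
Codon 6: GAU Asp / UUA Leu — nonsynonymous.
Nonsynonymous differences: 4.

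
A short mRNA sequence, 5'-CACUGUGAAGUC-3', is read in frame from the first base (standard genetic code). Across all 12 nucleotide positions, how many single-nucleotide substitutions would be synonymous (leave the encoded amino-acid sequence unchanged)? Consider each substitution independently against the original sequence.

6

Codon 1 (CAC, His): 1 synonymous substitution.
Codon 2 (UGU, Cys): 1 synonymous substitution.
Codon 3 (GAA, Glu): 1 synonymous substitution.
Codon 4 (GUC, Val): 3 synonymous substitutions.
Total: 1 + 1 + 1 + 3 = 6.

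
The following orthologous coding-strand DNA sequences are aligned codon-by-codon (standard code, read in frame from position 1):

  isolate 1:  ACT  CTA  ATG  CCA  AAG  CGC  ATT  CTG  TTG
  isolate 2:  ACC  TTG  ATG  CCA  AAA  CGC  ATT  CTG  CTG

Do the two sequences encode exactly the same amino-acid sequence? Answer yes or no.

yes

Codon 1: ACT Thr / ACC Thr — synonymous.
Codon 2: CTA Leu / TTG Leu — synonymous.
Codon 3: ATG Met / ATG Met — identical.
Codon 4: CCA Pro / CCA Pro — identical.
Codon 5: AAG Lys / AAA Lys — synonymous.
Codon 6: CGC Arg / CGC Arg — identical.
Codon 7: ATT Ile / ATT Ile — identical.
Codon 8: CTG Leu / CTG Leu — identical.
Codon 9: TTG Leu / CTG Leu — synonymous.
Nonsynonymous differences: 0 → same protein.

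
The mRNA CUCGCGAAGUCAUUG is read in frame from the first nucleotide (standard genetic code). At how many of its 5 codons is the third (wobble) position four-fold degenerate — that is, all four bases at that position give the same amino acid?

Codon 1 CUC (Leu): third position 4-fold.
Codon 2 GCG (Ala): third position 4-fold.
Codon 3 AAG (Lys): third position 2-fold.
Codon 4 UCA (Ser): third position 4-fold.
Codon 5 UUG (Leu): third position 2-fold.
Four-fold degenerate third positions: 3.

3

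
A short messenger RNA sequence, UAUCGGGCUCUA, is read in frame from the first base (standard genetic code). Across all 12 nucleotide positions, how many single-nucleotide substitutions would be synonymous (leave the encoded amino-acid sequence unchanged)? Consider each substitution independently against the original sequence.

12

Codon 1 (UAU, Tyr): 1 synonymous substitution.
Codon 2 (CGG, Arg): 4 synonymous substitutions.
Codon 3 (GCU, Ala): 3 synonymous substitutions.
Codon 4 (CUA, Leu): 4 synonymous substitutions.
Total: 1 + 4 + 3 + 4 = 12.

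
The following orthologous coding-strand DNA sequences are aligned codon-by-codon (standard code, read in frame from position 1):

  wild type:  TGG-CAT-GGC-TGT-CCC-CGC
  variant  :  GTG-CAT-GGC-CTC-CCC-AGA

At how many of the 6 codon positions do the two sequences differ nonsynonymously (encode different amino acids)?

2

Codon 1: TGG Trp / GTG Val — nonsynonymous.
Codon 2: CAT His / CAT His — identical.
Codon 3: GGC Gly / GGC Gly — identical.
Codon 4: TGT Cys / CTC Leu — nonsynonymous.
Codon 5: CCC Pro / CCC Pro — identical.
Codon 6: CGC Arg / AGA Arg — synonymous.
Nonsynonymous differences: 2.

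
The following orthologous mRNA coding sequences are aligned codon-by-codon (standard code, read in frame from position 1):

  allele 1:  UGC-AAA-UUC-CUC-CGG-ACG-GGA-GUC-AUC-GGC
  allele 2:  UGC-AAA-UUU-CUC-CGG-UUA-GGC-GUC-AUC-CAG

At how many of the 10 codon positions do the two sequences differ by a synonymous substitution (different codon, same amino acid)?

2

Codon 1: UGC Cys / UGC Cys — identical.
Codon 2: AAA Lys / AAA Lys — identical.
Codon 3: UUC Phe / UUU Phe — synonymous.
Codon 4: CUC Leu / CUC Leu — identical.
Codon 5: CGG Arg / CGG Arg — identical.
Codon 6: ACG Thr / UUA Leu — nonsynonymous.
Codon 7: GGA Gly / GGC Gly — synonymous.
Codon 8: GUC Val / GUC Val — identical.
Codon 9: AUC Ile / AUC Ile — identical.
Codon 10: GGC Gly / CAG Gln — nonsynonymous.
Synonymous differences: 2.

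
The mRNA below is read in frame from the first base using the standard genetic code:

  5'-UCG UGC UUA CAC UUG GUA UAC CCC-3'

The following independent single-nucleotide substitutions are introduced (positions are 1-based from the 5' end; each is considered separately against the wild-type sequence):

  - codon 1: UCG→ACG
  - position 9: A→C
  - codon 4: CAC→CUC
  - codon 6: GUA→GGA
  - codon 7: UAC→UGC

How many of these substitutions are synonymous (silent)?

Codon 1: UCG (Ser) → ACG (Thr) — missense.
Codon 3: UUA (Leu) → UUC (Phe) — missense.
Codon 4: CAC (His) → CUC (Leu) — missense.
Codon 6: GUA (Val) → GGA (Gly) — missense.
Codon 7: UAC (Tyr) → UGC (Cys) — missense.
Synonymous: 0 of 5.

0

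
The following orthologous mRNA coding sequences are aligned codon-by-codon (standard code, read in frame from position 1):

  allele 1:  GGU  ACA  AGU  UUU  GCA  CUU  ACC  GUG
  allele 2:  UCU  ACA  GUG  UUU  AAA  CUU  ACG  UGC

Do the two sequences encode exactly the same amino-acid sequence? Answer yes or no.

Codon 1: GGU Gly / UCU Ser — nonsynonymous.
Codon 2: ACA Thr / ACA Thr — identical.
Codon 3: AGU Ser / GUG Val — nonsynonymous.
Codon 4: UUU Phe / UUU Phe — identical.
Codon 5: GCA Ala / AAA Lys — nonsynonymous.
Codon 6: CUU Leu / CUU Leu — identical.
Codon 7: ACC Thr / ACG Thr — synonymous.
Codon 8: GUG Val / UGC Cys — nonsynonymous.
Nonsynonymous differences: 4 → different protein.

no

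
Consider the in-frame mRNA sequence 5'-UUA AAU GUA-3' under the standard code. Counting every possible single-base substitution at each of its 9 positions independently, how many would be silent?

6

Codon 1 (UUA, Leu): 2 synonymous substitutions.
Codon 2 (AAU, Asn): 1 synonymous substitution.
Codon 3 (GUA, Val): 3 synonymous substitutions.
Total: 2 + 1 + 3 = 6.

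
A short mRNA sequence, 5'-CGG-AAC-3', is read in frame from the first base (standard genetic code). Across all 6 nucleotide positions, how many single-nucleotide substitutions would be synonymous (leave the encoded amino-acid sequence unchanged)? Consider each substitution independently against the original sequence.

Codon 1 (CGG, Arg): 4 synonymous substitutions.
Codon 2 (AAC, Asn): 1 synonymous substitution.
Total: 4 + 1 = 5.

5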